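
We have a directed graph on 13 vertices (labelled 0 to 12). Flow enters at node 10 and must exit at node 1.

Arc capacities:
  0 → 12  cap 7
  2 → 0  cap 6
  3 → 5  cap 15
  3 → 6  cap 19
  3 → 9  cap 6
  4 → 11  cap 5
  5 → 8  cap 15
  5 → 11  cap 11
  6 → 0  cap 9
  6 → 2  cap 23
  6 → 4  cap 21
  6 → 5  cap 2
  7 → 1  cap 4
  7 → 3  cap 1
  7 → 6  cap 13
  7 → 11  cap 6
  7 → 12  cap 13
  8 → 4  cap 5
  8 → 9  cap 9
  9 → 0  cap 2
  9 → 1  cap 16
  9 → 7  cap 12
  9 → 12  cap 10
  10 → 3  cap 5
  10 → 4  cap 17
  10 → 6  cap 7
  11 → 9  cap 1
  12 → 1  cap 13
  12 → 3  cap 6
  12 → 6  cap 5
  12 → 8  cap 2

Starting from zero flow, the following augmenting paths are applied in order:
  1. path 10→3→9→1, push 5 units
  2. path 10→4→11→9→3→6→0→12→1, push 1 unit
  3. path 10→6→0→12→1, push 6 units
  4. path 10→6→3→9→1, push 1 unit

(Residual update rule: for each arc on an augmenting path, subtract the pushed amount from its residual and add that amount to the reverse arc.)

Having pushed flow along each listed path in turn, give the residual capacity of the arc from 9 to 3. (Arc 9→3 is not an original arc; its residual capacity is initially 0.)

after path 1 (10→3→9→1, push 5): res(9,3)=5
after path 2 (10→4→11→9→3→6→0→12→1, push 1): res(9,3)=4
after path 3 (10→6→0→12→1, push 6): res(9,3)=4
after path 4 (10→6→3→9→1, push 1): res(9,3)=5

Residual capacity of (9,3): 5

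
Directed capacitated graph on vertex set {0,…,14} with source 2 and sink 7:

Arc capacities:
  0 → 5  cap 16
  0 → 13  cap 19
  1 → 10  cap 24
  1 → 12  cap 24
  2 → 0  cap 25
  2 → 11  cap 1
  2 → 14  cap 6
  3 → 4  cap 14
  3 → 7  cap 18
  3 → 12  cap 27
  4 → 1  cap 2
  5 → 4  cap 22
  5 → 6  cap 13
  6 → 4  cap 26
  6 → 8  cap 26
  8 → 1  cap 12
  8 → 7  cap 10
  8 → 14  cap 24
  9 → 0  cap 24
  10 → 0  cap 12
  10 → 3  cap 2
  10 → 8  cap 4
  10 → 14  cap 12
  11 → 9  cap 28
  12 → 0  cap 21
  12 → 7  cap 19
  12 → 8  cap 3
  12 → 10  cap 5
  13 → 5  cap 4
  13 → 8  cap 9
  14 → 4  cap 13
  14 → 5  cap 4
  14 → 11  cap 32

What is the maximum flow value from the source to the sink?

augment #1: 2→0→13→8→7 bottleneck 9, total now 9
augment #2: 2→0→5→6→8→7 bottleneck 1, total now 10
augment #3: 2→14→4→1→12→7 bottleneck 2, total now 12
augment #4: 2→0→5→6→8→1→12→7 bottleneck 12, total now 24

Maximum flow value: 24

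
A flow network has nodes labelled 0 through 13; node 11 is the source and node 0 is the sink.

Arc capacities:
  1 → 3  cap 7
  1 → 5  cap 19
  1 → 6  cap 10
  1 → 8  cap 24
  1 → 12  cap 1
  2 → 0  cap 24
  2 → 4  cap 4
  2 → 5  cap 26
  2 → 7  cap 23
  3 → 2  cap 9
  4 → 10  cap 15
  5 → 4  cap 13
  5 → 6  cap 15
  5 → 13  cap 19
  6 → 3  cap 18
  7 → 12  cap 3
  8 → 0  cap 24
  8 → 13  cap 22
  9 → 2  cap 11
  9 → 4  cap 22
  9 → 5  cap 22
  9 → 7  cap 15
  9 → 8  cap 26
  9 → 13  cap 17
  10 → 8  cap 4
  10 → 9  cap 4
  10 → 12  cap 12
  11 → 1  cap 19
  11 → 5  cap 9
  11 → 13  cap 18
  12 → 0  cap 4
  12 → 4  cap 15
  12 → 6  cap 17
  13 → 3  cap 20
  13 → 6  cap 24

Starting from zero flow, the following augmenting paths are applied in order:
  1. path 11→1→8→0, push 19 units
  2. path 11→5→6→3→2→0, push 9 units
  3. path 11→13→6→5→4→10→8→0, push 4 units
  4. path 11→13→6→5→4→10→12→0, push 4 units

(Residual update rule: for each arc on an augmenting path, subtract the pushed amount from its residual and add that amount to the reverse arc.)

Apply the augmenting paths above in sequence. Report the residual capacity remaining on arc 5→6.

Residual capacity of (5,6): 14

after path 1 (11→1→8→0, push 19): res(5,6)=15
after path 2 (11→5→6→3→2→0, push 9): res(5,6)=6
after path 3 (11→13→6→5→4→10→8→0, push 4): res(5,6)=10
after path 4 (11→13→6→5→4→10→12→0, push 4): res(5,6)=14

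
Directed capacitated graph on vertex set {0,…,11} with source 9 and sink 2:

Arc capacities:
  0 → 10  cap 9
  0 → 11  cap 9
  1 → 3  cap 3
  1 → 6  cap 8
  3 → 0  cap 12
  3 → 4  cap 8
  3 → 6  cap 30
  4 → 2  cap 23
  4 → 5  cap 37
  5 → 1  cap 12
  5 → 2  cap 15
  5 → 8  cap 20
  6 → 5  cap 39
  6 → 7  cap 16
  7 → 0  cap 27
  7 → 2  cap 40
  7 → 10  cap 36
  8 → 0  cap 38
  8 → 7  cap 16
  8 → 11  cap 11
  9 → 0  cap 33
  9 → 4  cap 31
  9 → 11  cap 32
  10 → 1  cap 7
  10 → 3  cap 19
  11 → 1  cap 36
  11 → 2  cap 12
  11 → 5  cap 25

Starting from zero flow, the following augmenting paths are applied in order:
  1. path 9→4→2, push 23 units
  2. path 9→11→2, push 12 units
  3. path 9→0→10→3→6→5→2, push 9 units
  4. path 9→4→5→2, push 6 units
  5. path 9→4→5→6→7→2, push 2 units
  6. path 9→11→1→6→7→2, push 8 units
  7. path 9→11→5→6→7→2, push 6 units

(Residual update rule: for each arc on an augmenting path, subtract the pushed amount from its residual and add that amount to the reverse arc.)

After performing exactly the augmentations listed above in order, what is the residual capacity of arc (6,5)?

Residual capacity of (6,5): 38

after path 1 (9→4→2, push 23): res(6,5)=39
after path 2 (9→11→2, push 12): res(6,5)=39
after path 3 (9→0→10→3→6→5→2, push 9): res(6,5)=30
after path 4 (9→4→5→2, push 6): res(6,5)=30
after path 5 (9→4→5→6→7→2, push 2): res(6,5)=32
after path 6 (9→11→1→6→7→2, push 8): res(6,5)=32
after path 7 (9→11→5→6→7→2, push 6): res(6,5)=38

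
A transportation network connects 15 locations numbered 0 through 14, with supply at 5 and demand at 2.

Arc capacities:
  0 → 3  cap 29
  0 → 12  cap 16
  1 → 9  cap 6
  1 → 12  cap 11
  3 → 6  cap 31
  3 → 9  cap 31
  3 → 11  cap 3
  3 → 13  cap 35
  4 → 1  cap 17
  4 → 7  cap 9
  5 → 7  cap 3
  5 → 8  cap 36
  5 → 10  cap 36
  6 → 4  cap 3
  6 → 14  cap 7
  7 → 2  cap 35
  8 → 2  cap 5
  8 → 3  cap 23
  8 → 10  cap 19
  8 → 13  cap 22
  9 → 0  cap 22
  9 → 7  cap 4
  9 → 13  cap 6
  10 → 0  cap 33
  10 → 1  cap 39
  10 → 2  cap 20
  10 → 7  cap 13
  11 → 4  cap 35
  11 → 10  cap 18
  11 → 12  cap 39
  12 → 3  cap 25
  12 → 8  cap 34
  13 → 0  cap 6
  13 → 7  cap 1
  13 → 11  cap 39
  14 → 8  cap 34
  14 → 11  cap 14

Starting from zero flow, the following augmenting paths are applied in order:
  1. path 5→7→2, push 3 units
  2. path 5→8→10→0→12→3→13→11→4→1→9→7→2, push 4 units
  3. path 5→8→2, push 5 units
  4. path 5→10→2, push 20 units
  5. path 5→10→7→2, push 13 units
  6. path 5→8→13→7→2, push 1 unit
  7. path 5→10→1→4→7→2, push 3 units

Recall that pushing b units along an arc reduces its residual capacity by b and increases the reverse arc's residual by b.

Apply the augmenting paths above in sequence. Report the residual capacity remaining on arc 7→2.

after path 1 (5→7→2, push 3): res(7,2)=32
after path 2 (5→8→10→0→12→3→13→11→4→1→9→7→2, push 4): res(7,2)=28
after path 3 (5→8→2, push 5): res(7,2)=28
after path 4 (5→10→2, push 20): res(7,2)=28
after path 5 (5→10→7→2, push 13): res(7,2)=15
after path 6 (5→8→13→7→2, push 1): res(7,2)=14
after path 7 (5→10→1→4→7→2, push 3): res(7,2)=11

Residual capacity of (7,2): 11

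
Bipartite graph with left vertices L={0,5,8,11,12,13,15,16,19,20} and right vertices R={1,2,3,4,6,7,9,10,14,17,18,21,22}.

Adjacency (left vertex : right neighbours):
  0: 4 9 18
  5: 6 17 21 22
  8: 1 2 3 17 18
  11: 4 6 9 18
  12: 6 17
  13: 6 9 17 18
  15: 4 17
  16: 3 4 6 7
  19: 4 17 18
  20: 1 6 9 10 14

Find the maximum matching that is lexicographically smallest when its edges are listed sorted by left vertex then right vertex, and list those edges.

Lex-smallest maximum matching: {(0,4), (5,21), (8,1), (11,6), (12,17), (13,9), (16,3), (19,18), (20,10)}

|M| = 9 (so the lex-smallest maximum matching has 9 edges)
process left vertices in ascending order; for each, take the smallest-labelled available neighbour that still permits 9 edges overall, or leave it unmatched if none does
lex-smallest matching: {0-4, 5-21, 8-1, 11-6, 12-17, 13-9, 16-3, 19-18, 20-10}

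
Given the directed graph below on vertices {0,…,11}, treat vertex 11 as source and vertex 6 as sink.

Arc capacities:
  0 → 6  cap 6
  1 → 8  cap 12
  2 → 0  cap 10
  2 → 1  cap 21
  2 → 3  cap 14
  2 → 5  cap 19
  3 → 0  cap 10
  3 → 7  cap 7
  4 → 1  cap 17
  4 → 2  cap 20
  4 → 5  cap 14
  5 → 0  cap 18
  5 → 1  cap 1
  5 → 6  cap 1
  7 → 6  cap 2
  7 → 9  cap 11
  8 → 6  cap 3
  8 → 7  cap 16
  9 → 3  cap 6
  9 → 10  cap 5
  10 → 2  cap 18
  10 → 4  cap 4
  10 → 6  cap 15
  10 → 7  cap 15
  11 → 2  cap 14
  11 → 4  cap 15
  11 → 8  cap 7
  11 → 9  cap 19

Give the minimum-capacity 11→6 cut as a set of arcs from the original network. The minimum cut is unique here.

augment #1: 11→8→6 push 3
augment #2: 11→2→0→6 push 6
augment #3: 11→2→5→6 push 1
augment #4: 11→8→7→6 push 2
augment #5: 11→9→10→6 push 5
max flow = 17; residual-reachable set from 11 gives S-side
cut edges (S→T): {(0,6), (5,6), (7,6), (8,6), (9,10)} total cap 17

Min-cut arcs: {(0,6), (5,6), (7,6), (8,6), (9,10)} (total capacity 17)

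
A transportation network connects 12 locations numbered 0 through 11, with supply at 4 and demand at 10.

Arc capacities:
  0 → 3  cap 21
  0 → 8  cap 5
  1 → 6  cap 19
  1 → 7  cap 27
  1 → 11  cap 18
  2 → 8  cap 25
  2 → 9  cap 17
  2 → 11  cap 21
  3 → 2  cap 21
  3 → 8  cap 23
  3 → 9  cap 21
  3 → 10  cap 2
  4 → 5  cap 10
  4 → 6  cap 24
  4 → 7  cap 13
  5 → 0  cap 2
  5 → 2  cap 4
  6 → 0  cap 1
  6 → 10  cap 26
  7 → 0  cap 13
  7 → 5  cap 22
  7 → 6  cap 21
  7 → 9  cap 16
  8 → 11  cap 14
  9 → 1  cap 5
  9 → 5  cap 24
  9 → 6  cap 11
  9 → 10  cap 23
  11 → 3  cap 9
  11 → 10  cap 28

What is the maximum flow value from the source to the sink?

augment #1: 4→6→10 bottleneck 24, total now 24
augment #2: 4→7→6→10 bottleneck 2, total now 26
augment #3: 4→7→9→10 bottleneck 11, total now 37
augment #4: 4→5→0→3→10 bottleneck 2, total now 39
augment #5: 4→5→2→9→10 bottleneck 4, total now 43

Maximum flow value: 43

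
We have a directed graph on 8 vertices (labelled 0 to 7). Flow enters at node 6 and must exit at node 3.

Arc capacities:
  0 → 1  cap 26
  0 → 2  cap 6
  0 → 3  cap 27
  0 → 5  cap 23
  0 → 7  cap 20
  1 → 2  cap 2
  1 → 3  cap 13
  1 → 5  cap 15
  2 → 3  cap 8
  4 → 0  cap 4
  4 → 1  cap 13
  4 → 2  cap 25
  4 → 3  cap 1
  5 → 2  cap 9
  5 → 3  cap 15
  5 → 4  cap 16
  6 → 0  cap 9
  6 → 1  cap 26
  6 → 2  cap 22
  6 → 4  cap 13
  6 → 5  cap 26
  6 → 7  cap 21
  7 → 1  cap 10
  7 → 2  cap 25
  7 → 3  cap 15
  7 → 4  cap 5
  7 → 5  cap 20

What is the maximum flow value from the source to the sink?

augment #1: 6→0→3 bottleneck 9, total now 9
augment #2: 6→1→3 bottleneck 13, total now 22
augment #3: 6→2→3 bottleneck 8, total now 30
augment #4: 6→4→3 bottleneck 1, total now 31
augment #5: 6→5→3 bottleneck 15, total now 46
augment #6: 6→7→3 bottleneck 15, total now 61
augment #7: 6→4→0→3 bottleneck 4, total now 65

Maximum flow value: 65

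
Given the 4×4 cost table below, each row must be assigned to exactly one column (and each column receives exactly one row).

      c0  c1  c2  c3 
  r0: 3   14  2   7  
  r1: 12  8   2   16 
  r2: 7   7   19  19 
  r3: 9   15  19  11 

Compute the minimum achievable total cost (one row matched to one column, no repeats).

Minimum assignment cost: 23

optimal assignment: row0→col0 (cost 3), row1→col2 (cost 2), row2→col1 (cost 7), row3→col3 (cost 11)
total = 3 + 2 + 7 + 11 = 23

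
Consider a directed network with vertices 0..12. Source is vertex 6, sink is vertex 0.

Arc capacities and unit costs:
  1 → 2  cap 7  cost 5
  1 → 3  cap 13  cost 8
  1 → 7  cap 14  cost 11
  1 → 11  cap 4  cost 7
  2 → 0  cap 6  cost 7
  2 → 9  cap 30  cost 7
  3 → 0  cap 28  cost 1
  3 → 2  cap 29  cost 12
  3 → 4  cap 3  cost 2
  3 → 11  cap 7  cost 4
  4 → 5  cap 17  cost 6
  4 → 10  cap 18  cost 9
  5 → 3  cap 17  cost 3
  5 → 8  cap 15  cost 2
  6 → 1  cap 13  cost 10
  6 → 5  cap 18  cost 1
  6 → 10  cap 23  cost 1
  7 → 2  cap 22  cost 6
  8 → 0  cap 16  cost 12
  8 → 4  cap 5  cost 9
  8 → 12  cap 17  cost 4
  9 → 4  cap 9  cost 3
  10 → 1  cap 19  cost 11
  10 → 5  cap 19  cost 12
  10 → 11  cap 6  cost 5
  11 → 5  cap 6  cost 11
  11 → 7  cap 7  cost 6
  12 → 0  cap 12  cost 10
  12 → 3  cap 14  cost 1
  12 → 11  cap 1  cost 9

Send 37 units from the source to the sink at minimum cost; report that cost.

Minimum cost for 37 units: 503

shortest-cost path #1: 6→5→3→0 push 17 @ unit cost 5 (adds 85)
shortest-cost path #2: 6→5→8→12→3→0 push 1 @ unit cost 9 (adds 9)
shortest-cost path #3: 6→1→3→0 push 10 @ unit cost 19 (adds 190)
shortest-cost path #4: 6→1→2→0 push 3 @ unit cost 22 (adds 66)
shortest-cost path #5: 6→10→1→2→0 push 3 @ unit cost 24 (adds 72)
shortest-cost path #6: 6→10→5→8→0 push 3 @ unit cost 27 (adds 81)
total cost = 503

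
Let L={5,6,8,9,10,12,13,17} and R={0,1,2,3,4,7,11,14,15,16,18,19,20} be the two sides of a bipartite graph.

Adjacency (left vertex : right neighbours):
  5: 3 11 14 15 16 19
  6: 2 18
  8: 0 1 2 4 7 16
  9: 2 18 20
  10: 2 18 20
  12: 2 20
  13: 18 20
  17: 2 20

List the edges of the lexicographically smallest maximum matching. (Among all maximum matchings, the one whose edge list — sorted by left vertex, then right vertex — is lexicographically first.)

Lex-smallest maximum matching: {(5,3), (6,2), (8,0), (9,18), (10,20)}

|M| = 5 (so the lex-smallest maximum matching has 5 edges)
process left vertices in ascending order; for each, take the smallest-labelled available neighbour that still permits 5 edges overall, or leave it unmatched if none does
lex-smallest matching: {5-3, 6-2, 8-0, 9-18, 10-20}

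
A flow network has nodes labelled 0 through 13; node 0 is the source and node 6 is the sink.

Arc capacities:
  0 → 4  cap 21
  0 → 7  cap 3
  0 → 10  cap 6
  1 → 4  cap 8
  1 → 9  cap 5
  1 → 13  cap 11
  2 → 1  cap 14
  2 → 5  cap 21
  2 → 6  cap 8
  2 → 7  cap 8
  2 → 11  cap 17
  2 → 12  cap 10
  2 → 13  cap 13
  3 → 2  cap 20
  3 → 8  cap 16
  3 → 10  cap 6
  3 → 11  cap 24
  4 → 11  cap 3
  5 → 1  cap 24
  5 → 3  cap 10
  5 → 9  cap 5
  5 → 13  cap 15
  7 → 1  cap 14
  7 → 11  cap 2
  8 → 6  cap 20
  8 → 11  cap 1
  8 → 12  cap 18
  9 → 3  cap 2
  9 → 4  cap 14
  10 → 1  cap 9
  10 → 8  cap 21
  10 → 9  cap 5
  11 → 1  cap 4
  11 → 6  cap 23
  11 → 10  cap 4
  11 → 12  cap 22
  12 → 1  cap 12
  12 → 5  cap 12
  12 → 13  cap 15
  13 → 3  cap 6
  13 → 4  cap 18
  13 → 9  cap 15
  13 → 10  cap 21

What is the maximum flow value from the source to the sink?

augment #1: 0→4→11→6 bottleneck 3, total now 3
augment #2: 0→7→11→6 bottleneck 2, total now 5
augment #3: 0→10→8→6 bottleneck 6, total now 11
augment #4: 0→7→1→9→3→2→6 bottleneck 1, total now 12

Maximum flow value: 12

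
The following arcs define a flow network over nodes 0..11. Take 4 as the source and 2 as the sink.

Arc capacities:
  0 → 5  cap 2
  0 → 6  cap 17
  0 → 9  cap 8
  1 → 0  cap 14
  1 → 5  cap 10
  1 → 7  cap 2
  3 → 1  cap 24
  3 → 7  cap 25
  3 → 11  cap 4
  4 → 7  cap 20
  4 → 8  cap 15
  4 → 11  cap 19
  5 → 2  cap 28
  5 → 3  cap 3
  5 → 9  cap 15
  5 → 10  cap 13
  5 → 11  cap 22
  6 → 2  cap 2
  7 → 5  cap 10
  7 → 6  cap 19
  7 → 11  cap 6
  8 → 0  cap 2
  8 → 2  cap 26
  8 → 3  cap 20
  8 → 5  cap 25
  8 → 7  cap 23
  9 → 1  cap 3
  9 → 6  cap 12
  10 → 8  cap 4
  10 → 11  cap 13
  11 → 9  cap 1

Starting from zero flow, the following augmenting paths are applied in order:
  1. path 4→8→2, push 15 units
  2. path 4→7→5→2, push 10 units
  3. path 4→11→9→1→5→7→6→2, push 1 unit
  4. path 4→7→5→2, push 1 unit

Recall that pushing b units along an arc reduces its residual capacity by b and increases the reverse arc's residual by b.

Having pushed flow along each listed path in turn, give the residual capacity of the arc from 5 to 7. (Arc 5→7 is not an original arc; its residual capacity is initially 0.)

after path 1 (4→8→2, push 15): res(5,7)=0
after path 2 (4→7→5→2, push 10): res(5,7)=10
after path 3 (4→11→9→1→5→7→6→2, push 1): res(5,7)=9
after path 4 (4→7→5→2, push 1): res(5,7)=10

Residual capacity of (5,7): 10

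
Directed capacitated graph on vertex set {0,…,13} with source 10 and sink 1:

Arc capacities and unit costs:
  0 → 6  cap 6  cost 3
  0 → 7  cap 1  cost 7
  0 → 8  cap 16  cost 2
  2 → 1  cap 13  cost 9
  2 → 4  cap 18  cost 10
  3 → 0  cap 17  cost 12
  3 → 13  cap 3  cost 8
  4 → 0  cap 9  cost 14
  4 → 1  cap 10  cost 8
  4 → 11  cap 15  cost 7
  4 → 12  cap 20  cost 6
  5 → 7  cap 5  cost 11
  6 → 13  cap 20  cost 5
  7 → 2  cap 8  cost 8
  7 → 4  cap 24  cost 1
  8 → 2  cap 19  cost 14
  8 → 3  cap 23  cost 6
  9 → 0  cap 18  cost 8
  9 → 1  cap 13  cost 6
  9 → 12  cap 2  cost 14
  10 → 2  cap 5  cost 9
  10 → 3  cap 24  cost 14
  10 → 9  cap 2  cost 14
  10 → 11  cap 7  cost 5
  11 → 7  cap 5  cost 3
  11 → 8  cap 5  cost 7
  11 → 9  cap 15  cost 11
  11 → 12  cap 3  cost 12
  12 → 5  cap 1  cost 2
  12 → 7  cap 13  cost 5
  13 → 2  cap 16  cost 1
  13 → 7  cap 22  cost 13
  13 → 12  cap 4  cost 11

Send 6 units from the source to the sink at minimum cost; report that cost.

shortest-cost path #1: 10→11→7→4→1 push 5 @ unit cost 17 (adds 85)
shortest-cost path #2: 10→2→1 push 1 @ unit cost 18 (adds 18)
total cost = 103

Minimum cost for 6 units: 103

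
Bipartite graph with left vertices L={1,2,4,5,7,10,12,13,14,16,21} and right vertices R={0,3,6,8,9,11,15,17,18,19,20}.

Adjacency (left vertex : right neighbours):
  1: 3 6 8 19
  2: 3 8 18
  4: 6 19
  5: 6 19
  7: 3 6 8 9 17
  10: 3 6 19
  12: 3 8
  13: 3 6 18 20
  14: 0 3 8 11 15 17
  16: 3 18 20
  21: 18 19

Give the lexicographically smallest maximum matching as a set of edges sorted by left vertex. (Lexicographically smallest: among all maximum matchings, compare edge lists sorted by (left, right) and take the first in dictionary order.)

Lex-smallest maximum matching: {(1,3), (2,8), (4,6), (5,19), (7,9), (13,18), (14,0), (16,20)}

|M| = 8 (so the lex-smallest maximum matching has 8 edges)
process left vertices in ascending order; for each, take the smallest-labelled available neighbour that still permits 8 edges overall, or leave it unmatched if none does
lex-smallest matching: {1-3, 2-8, 4-6, 5-19, 7-9, 13-18, 14-0, 16-20}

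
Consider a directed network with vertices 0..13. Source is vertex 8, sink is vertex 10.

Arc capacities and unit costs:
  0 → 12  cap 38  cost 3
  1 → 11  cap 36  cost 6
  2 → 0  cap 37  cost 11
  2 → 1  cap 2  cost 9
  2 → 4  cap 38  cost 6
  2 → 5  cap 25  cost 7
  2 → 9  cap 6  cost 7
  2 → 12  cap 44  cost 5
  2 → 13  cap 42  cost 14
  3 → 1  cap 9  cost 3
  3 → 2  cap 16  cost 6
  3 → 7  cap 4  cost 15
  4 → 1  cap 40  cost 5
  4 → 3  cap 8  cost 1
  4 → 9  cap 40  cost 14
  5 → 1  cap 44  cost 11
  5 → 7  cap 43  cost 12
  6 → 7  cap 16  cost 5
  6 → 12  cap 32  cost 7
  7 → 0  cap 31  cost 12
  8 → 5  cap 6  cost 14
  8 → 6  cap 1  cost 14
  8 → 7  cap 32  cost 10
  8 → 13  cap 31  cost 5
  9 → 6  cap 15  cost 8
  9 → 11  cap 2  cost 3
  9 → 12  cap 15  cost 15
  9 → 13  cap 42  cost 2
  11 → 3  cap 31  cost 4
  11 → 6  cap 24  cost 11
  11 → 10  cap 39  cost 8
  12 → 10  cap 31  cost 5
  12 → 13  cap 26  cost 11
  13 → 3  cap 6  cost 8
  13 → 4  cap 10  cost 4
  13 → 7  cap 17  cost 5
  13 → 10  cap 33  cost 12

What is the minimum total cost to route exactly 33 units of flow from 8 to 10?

shortest-cost path #1: 8→13→10 push 31 @ unit cost 17 (adds 527)
shortest-cost path #2: 8→6→12→10 push 1 @ unit cost 26 (adds 26)
shortest-cost path #3: 8→7→0→12→10 push 1 @ unit cost 30 (adds 30)
total cost = 583

Minimum cost for 33 units: 583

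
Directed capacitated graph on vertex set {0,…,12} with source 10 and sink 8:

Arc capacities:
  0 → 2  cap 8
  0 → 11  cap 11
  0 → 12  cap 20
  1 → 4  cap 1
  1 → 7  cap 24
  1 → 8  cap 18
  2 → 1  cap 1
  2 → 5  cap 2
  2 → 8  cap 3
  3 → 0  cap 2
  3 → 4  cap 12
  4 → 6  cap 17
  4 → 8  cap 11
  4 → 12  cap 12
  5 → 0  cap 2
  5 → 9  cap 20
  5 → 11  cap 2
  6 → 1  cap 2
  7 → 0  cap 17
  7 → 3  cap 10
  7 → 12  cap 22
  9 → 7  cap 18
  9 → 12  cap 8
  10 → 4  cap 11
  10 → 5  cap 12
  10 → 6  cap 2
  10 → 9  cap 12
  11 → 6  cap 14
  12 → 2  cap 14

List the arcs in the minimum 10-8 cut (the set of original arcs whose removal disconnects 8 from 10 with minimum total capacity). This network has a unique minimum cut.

augment #1: 10→4→8 push 11
augment #2: 10→6→1→8 push 2
augment #3: 10→5→0→2→8 push 2
augment #4: 10→9→12→2→8 push 1
augment #5: 10→9→12→2→1→8 push 1
max flow = 17; residual-reachable set from 10 gives S-side
cut edges (S→T): {(2,1), (2,8), (4,8), (6,1)} total cap 17

Min-cut arcs: {(2,1), (2,8), (4,8), (6,1)} (total capacity 17)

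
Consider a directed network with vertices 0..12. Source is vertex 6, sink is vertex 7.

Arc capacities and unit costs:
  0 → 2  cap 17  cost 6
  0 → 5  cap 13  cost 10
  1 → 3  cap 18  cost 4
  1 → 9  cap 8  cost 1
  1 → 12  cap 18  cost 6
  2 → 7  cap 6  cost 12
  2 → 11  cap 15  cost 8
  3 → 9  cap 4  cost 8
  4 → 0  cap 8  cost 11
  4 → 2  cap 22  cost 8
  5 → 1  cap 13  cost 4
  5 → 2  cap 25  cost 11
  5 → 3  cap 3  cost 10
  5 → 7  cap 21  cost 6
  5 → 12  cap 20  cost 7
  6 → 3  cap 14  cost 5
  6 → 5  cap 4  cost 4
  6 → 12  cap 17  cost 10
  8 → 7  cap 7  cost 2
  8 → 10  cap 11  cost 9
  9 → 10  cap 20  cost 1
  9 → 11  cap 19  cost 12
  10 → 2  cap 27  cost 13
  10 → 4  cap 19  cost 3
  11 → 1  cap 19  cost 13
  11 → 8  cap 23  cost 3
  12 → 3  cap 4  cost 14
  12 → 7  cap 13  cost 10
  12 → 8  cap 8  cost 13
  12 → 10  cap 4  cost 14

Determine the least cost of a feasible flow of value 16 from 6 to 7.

Minimum cost for 16 units: 280

shortest-cost path #1: 6→5→7 push 4 @ unit cost 10 (adds 40)
shortest-cost path #2: 6→12→7 push 12 @ unit cost 20 (adds 240)
total cost = 280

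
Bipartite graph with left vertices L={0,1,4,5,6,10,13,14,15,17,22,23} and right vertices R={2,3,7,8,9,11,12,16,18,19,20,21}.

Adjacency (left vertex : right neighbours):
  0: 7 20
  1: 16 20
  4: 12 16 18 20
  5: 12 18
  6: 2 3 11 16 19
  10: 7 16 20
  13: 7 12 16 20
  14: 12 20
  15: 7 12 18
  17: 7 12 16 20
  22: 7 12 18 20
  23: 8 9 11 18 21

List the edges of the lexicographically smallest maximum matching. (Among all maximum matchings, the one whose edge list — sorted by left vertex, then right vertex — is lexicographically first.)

|M| = 7 (so the lex-smallest maximum matching has 7 edges)
process left vertices in ascending order; for each, take the smallest-labelled available neighbour that still permits 7 edges overall, or leave it unmatched if none does
lex-smallest matching: {0-7, 1-16, 4-12, 5-18, 6-2, 10-20, 23-8}

Lex-smallest maximum matching: {(0,7), (1,16), (4,12), (5,18), (6,2), (10,20), (23,8)}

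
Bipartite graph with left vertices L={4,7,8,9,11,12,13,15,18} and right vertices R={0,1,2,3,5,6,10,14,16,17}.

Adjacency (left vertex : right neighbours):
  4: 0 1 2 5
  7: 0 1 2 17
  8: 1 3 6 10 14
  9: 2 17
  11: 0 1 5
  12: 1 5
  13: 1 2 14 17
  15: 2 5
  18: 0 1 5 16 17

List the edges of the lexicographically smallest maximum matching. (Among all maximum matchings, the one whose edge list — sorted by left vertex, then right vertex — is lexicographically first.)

|M| = 8 (so the lex-smallest maximum matching has 8 edges)
process left vertices in ascending order; for each, take the smallest-labelled available neighbour that still permits 8 edges overall, or leave it unmatched if none does
lex-smallest matching: {4-0, 7-1, 8-3, 9-17, 11-5, 13-14, 15-2, 18-16}

Lex-smallest maximum matching: {(4,0), (7,1), (8,3), (9,17), (11,5), (13,14), (15,2), (18,16)}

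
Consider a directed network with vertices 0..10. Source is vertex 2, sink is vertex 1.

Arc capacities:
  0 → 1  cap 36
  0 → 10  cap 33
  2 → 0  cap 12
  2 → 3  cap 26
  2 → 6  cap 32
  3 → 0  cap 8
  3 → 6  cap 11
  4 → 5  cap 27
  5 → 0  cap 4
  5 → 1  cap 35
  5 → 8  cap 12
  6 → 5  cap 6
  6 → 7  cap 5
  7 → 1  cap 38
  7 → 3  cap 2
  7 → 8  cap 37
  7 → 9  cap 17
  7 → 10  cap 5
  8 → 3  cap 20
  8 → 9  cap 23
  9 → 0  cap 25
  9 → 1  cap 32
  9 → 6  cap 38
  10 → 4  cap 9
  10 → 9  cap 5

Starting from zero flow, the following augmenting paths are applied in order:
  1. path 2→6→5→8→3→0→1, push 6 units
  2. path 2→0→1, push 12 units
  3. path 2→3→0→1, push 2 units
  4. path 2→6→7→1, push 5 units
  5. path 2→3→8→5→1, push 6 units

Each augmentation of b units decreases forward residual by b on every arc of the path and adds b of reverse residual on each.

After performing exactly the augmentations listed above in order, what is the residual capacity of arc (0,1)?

Residual capacity of (0,1): 16

after path 1 (2→6→5→8→3→0→1, push 6): res(0,1)=30
after path 2 (2→0→1, push 12): res(0,1)=18
after path 3 (2→3→0→1, push 2): res(0,1)=16
after path 4 (2→6→7→1, push 5): res(0,1)=16
after path 5 (2→3→8→5→1, push 6): res(0,1)=16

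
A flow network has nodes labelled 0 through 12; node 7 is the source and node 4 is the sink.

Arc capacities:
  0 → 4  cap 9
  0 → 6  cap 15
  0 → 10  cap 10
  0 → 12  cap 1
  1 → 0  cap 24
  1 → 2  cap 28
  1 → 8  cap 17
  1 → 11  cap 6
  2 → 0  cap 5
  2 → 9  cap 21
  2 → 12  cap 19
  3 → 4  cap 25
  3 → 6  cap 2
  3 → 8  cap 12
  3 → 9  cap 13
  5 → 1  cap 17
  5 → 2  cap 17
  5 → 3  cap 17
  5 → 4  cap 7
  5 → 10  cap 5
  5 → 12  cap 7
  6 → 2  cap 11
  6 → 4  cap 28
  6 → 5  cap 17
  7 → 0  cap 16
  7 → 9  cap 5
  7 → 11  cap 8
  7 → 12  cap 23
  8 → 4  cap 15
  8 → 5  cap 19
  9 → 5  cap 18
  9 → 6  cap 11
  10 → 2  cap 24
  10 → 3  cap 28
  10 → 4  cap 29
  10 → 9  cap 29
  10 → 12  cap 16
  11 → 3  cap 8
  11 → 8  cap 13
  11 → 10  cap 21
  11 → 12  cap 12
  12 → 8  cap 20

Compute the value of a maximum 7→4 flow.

augment #1: 7→0→4 bottleneck 9, total now 9
augment #2: 7→0→6→4 bottleneck 7, total now 16
augment #3: 7→9→5→4 bottleneck 5, total now 21
augment #4: 7→11→3→4 bottleneck 8, total now 29
augment #5: 7→12→8→4 bottleneck 15, total now 44
augment #6: 7→12→8→5→4 bottleneck 2, total now 46
augment #7: 7→12→8→5→3→4 bottleneck 3, total now 49

Maximum flow value: 49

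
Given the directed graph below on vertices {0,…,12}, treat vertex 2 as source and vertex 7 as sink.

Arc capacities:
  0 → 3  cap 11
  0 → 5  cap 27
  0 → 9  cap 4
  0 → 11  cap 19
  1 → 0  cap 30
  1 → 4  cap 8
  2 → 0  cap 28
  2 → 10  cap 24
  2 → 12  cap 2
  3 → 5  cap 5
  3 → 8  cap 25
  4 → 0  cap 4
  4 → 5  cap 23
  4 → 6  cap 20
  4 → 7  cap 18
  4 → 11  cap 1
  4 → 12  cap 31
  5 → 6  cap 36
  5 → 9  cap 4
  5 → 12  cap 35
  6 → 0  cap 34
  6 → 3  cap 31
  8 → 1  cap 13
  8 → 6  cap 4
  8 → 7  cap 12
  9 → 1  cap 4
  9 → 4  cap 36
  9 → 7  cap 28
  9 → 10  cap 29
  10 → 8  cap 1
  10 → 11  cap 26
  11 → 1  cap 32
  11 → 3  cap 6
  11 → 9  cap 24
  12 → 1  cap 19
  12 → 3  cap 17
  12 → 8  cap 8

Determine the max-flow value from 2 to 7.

augment #1: 2→0→9→7 bottleneck 4, total now 4
augment #2: 2→10→8→7 bottleneck 1, total now 5
augment #3: 2→12→8→7 bottleneck 2, total now 7
augment #4: 2→0→3→8→7 bottleneck 9, total now 16
augment #5: 2→0→5→9→7 bottleneck 4, total now 20
augment #6: 2→0→11→9→7 bottleneck 11, total now 31
augment #7: 2→10→11→9→7 bottleneck 9, total now 40
augment #8: 2→10→11→1→4→7 bottleneck 8, total now 48
augment #9: 2→10→11→9→4→7 bottleneck 4, total now 52

Maximum flow value: 52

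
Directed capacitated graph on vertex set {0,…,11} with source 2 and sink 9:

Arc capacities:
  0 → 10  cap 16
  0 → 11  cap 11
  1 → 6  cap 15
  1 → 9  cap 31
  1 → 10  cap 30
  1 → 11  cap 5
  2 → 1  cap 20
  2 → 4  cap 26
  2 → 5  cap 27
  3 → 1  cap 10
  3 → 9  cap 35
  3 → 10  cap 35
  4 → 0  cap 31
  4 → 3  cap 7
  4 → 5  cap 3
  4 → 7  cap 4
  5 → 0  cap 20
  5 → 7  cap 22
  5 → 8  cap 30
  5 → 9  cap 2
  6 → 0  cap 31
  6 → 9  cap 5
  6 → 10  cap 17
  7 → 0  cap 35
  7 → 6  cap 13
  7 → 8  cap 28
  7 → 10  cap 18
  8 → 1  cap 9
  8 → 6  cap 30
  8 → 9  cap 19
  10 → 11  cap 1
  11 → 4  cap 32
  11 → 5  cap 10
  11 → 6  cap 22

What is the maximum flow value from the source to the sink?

Maximum flow value: 62

augment #1: 2→1→9 bottleneck 20, total now 20
augment #2: 2→5→9 bottleneck 2, total now 22
augment #3: 2→4→3→9 bottleneck 7, total now 29
augment #4: 2→5→8→9 bottleneck 19, total now 48
augment #5: 2→4→7→6→9 bottleneck 4, total now 52
augment #6: 2→5→7→6→9 bottleneck 1, total now 53
augment #7: 2→5→8→1→9 bottleneck 5, total now 58
augment #8: 2→4→5→8→1→9 bottleneck 3, total now 61
augment #9: 2→4→0→11→5→8→1→9 bottleneck 1, total now 62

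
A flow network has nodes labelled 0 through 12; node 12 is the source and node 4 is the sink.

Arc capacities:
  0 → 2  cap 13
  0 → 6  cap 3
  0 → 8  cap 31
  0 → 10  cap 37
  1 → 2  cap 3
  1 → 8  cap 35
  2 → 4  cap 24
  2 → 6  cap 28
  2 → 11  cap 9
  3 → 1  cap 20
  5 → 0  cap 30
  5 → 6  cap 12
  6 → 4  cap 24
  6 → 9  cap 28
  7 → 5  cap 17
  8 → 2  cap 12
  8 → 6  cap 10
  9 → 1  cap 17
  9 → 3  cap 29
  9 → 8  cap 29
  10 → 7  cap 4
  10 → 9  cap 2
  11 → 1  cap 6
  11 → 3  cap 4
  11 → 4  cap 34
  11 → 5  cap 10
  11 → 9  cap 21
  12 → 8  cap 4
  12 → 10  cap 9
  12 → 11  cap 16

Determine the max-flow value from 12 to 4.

Maximum flow value: 26

augment #1: 12→11→4 bottleneck 16, total now 16
augment #2: 12→8→2→4 bottleneck 4, total now 20
augment #3: 12→10→7→5→6→4 bottleneck 4, total now 24
augment #4: 12→10→9→1→2→4 bottleneck 2, total now 26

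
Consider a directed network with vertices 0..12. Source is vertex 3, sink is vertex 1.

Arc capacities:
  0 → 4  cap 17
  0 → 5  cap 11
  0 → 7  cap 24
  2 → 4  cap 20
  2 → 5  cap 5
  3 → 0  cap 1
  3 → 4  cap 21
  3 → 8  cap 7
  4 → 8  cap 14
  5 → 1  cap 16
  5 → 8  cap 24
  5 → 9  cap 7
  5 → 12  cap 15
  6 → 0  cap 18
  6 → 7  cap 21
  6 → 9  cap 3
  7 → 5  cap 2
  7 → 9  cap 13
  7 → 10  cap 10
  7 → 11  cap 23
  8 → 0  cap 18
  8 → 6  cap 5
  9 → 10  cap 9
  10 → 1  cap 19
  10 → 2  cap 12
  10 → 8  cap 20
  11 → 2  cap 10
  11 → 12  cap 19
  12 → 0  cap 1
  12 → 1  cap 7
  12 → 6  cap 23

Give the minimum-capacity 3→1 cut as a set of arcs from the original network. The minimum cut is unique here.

augment #1: 3→0→5→1 push 1
augment #2: 3→8→0→5→1 push 7
augment #3: 3→4→8→0→5→1 push 3
augment #4: 3→4→8→0→7→5→1 push 2
augment #5: 3→4→8→0→7→10→1 push 6
augment #6: 3→4→8→6→7→10→1 push 3
max flow = 22; residual-reachable set from 3 gives S-side
cut edges (S→T): {(3,0), (3,8), (4,8)} total cap 22

Min-cut arcs: {(3,0), (3,8), (4,8)} (total capacity 22)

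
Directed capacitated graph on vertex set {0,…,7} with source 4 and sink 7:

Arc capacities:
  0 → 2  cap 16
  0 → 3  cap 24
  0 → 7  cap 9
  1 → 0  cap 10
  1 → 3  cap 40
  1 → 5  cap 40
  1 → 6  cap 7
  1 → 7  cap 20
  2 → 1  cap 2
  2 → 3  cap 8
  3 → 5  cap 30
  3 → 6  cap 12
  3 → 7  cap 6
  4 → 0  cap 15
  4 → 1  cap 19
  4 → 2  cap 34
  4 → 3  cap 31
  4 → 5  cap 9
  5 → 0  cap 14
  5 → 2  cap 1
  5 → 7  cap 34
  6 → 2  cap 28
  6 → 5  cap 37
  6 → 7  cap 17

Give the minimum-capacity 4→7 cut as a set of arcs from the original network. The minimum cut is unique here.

augment #1: 4→0→7 push 9
augment #2: 4→1→7 push 19
augment #3: 4→3→7 push 6
augment #4: 4→5→7 push 9
augment #5: 4→2→1→7 push 1
augment #6: 4→3→5→7 push 25
augment #7: 4→0→3→6→7 push 6
augment #8: 4→2→1→6→7 push 1
augment #9: 4→2→3→6→7 push 6
max flow = 82; residual-reachable set from 4 gives S-side
cut edges (S→T): {(0,7), (2,1), (3,6), (3,7), (4,1), (5,7)} total cap 82

Min-cut arcs: {(0,7), (2,1), (3,6), (3,7), (4,1), (5,7)} (total capacity 82)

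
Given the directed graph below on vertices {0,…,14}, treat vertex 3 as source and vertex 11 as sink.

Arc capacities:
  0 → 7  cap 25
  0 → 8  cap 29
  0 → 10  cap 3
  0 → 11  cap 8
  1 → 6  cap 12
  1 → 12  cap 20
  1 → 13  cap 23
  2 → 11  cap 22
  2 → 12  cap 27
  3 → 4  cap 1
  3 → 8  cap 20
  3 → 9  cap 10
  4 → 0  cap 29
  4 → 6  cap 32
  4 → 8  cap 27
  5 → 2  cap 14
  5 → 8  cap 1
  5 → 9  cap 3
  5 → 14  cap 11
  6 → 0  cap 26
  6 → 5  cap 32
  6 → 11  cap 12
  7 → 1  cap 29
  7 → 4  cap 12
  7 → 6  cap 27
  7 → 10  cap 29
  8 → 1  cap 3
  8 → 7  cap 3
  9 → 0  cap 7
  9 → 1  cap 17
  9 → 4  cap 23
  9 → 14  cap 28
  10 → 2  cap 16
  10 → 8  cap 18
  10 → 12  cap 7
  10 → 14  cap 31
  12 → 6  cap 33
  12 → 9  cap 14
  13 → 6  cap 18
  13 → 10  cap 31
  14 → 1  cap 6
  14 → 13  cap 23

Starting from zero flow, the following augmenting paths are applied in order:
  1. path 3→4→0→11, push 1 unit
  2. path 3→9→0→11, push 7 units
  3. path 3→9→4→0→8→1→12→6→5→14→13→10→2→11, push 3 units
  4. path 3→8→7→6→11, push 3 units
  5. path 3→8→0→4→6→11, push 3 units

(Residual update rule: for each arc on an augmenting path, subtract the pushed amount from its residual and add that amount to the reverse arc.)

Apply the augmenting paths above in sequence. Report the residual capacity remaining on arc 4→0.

after path 1 (3→4→0→11, push 1): res(4,0)=28
after path 2 (3→9→0→11, push 7): res(4,0)=28
after path 3 (3→9→4→0→8→1→12→6→5→14→13→10→2→11, push 3): res(4,0)=25
after path 4 (3→8→7→6→11, push 3): res(4,0)=25
after path 5 (3→8→0→4→6→11, push 3): res(4,0)=28

Residual capacity of (4,0): 28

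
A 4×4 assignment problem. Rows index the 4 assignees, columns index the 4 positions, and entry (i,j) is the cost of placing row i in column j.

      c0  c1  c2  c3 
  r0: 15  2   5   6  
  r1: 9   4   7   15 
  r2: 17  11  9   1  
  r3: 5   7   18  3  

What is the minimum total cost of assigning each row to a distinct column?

one of 2 optimal assignments: row0→col1 (cost 2), row1→col2 (cost 7), row2→col3 (cost 1), row3→col0 (cost 5)
total = 2 + 7 + 1 + 5 = 15

Minimum assignment cost: 15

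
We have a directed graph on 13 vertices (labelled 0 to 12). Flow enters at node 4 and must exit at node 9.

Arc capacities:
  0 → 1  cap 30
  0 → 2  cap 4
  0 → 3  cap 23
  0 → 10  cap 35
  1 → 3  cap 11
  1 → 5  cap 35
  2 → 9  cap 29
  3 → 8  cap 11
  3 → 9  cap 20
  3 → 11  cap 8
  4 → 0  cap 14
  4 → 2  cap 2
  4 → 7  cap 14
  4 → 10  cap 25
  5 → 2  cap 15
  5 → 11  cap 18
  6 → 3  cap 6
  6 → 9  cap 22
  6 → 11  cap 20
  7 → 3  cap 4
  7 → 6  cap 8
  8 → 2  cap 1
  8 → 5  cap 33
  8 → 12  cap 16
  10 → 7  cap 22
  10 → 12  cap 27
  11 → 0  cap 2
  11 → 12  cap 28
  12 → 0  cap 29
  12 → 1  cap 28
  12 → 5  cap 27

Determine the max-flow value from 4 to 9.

Maximum flow value: 50

augment #1: 4→2→9 bottleneck 2, total now 2
augment #2: 4→0→2→9 bottleneck 4, total now 6
augment #3: 4→0→3→9 bottleneck 10, total now 16
augment #4: 4→7→3→9 bottleneck 4, total now 20
augment #5: 4→7→6→9 bottleneck 8, total now 28
augment #6: 4→10→12→0→3→9 bottleneck 6, total now 34
augment #7: 4→10→12→5→2→9 bottleneck 15, total now 49
augment #8: 4→10→12→0→3→8→2→9 bottleneck 1, total now 50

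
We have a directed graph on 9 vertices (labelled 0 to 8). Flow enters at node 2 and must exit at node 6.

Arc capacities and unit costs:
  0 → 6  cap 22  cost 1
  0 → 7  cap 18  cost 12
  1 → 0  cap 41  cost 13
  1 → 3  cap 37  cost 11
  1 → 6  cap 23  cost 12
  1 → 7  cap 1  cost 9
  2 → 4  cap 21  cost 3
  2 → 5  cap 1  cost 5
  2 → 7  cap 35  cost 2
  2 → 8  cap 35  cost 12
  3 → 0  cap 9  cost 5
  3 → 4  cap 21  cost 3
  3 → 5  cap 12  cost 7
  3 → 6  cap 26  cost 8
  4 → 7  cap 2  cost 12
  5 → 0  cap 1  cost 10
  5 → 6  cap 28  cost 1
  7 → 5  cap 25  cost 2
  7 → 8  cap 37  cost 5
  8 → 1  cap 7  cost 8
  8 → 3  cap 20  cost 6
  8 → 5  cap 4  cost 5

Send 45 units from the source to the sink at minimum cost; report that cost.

Minimum cost for 45 units: 541

shortest-cost path #1: 2→7→5→6 push 25 @ unit cost 5 (adds 125)
shortest-cost path #2: 2→5→6 push 1 @ unit cost 6 (adds 6)
shortest-cost path #3: 2→7→8→5→6 push 2 @ unit cost 13 (adds 26)
shortest-cost path #4: 2→7→8→3→0→6 push 8 @ unit cost 19 (adds 152)
shortest-cost path #5: 2→8→3→0→6 push 1 @ unit cost 24 (adds 24)
shortest-cost path #6: 2→8→3→6 push 8 @ unit cost 26 (adds 208)
total cost = 541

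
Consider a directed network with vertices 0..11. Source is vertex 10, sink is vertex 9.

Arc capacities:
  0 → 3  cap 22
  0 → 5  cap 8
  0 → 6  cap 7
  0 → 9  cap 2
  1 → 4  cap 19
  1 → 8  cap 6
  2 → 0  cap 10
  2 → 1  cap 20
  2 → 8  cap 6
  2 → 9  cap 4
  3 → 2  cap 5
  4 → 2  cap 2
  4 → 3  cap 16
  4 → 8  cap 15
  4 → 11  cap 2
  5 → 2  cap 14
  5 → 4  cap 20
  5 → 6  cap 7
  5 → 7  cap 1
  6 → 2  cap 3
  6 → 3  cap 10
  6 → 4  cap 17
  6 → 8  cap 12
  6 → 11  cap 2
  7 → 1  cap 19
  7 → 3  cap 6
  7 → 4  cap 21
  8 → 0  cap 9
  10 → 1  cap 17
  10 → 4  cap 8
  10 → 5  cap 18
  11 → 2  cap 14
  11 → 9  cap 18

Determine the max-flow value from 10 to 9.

Maximum flow value: 10

augment #1: 10→4→2→9 bottleneck 2, total now 2
augment #2: 10→4→11→9 bottleneck 2, total now 4
augment #3: 10→5→2→9 bottleneck 2, total now 6
augment #4: 10→1→8→0→9 bottleneck 2, total now 8
augment #5: 10→5→6→11→9 bottleneck 2, total now 10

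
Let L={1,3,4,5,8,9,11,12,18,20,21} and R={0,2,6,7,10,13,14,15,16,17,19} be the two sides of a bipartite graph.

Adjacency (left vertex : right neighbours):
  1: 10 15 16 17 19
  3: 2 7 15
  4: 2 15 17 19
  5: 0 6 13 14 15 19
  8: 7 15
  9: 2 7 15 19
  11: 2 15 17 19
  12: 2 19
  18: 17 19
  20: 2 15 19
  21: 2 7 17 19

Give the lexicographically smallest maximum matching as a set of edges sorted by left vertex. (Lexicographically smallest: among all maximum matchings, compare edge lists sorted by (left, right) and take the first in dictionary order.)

Lex-smallest maximum matching: {(1,10), (3,2), (4,15), (5,0), (8,7), (9,19), (11,17)}

|M| = 7 (so the lex-smallest maximum matching has 7 edges)
process left vertices in ascending order; for each, take the smallest-labelled available neighbour that still permits 7 edges overall, or leave it unmatched if none does
lex-smallest matching: {1-10, 3-2, 4-15, 5-0, 8-7, 9-19, 11-17}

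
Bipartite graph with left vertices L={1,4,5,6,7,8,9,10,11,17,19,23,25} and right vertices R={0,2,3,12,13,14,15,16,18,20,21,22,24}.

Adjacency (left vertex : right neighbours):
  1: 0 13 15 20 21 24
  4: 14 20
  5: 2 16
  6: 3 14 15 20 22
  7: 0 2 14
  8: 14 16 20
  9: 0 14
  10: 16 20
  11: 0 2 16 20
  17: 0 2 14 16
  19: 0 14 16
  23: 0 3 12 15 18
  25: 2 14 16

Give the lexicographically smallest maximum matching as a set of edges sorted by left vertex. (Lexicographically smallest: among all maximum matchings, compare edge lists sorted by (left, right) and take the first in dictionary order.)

|M| = 8 (so the lex-smallest maximum matching has 8 edges)
process left vertices in ascending order; for each, take the smallest-labelled available neighbour that still permits 8 edges overall, or leave it unmatched if none does
lex-smallest matching: {1-13, 4-14, 5-2, 6-3, 7-0, 8-16, 10-20, 23-12}

Lex-smallest maximum matching: {(1,13), (4,14), (5,2), (6,3), (7,0), (8,16), (10,20), (23,12)}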